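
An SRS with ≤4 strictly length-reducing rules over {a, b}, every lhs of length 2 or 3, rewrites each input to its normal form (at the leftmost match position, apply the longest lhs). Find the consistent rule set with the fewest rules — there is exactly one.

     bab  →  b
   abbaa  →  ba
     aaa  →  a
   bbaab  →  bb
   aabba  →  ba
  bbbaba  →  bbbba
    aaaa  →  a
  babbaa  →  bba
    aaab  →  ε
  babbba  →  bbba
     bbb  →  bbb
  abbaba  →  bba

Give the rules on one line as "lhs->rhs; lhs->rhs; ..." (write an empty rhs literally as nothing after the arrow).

  | bab => b
  | abbaa => baa => ba
  | aaa => aa => a
  | bbaab => bbab => bb

aa->a; ab->; aba->ba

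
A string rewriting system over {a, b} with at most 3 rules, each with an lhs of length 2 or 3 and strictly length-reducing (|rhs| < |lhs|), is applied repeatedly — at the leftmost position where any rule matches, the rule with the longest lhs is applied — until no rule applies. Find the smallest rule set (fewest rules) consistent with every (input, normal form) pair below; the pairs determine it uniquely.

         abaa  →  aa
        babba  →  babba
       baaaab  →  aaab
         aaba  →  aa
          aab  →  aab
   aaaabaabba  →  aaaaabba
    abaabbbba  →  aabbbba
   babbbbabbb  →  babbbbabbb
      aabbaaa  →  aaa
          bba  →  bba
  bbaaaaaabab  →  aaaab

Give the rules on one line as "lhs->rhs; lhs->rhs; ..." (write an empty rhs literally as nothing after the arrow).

aba->a; baa->a

  | abaa => aa
  | babba
  | baaaab => aaab
  | aaba => aa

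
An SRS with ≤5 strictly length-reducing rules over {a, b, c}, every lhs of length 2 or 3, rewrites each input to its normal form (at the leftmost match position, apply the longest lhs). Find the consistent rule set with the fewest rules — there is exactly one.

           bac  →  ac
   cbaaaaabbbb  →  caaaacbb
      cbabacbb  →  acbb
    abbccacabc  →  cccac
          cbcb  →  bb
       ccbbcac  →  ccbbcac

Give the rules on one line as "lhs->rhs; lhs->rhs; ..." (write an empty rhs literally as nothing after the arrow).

  | bac => ac
  | cbaaaaabbbb => caaaaabbbb => caaaacbb
  | cbabacbb => cabacbb => acbb
  | abbccacabc => cccacabc => cccac

abb->c; ba->a; cab->; cbc->b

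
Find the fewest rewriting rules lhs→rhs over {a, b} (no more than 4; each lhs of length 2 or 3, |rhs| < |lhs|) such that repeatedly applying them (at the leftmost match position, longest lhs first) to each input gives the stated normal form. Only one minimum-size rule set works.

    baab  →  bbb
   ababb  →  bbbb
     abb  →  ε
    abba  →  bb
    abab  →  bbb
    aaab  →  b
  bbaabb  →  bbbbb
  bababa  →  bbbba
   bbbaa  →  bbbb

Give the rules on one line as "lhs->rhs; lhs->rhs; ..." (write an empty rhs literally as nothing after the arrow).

  | baab => bbb
  | ababb => bbbb
  | abb => ab => ε
  | abba => aba => bb

aa->b; ab->; aba->bb; abb->ab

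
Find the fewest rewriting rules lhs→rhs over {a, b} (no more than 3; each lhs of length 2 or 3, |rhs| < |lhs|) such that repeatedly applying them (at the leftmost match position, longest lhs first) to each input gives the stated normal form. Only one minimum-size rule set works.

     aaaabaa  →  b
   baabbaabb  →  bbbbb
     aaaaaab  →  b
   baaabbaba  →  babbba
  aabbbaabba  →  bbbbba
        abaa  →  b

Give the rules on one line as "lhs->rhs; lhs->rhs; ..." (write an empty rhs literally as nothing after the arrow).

  | aaaabaa => aabaa => baa => b
  | baabbaabb => bbbaabb => bbbbb
  | aaaaaab => aaaab => aab => b
  | baaabbaba => babbaba => babbba

aa->; aba->ba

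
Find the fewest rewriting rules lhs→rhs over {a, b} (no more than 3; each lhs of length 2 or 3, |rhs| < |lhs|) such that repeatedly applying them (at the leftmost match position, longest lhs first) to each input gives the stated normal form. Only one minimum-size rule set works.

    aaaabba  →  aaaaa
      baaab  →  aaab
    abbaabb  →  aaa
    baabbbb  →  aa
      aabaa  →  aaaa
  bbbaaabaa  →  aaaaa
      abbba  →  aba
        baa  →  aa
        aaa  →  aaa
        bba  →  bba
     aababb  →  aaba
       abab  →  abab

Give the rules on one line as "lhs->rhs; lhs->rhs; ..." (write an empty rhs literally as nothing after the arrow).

  | aaaabba => aaaaa
  | baaab => aaab
  | abbaabb => aaabb => aaa
  | baabbbb => aabbbb => aabb => aa

abb->a; baa->aa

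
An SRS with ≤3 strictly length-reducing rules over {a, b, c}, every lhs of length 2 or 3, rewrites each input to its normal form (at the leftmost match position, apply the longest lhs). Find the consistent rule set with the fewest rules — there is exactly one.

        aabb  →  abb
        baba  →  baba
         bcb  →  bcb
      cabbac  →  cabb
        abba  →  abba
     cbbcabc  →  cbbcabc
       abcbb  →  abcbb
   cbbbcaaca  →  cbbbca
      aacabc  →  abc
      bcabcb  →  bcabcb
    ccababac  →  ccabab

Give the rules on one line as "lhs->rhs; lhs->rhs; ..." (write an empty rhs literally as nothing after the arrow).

aa->a; ac->

  | aabb => abb
  | baba
  | bcb
  | cabbac => cabb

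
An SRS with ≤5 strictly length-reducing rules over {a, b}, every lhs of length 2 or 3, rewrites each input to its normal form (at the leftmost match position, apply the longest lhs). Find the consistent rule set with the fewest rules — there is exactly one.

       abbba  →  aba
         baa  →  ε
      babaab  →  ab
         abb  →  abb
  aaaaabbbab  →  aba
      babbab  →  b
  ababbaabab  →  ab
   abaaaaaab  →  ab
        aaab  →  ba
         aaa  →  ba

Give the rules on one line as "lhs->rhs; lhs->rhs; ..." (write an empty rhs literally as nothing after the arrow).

aa->b; baa->; bab->ba; bba->a

  | abbba => aba
  | baa => ε
  | babaab => baaab => ab
  | abb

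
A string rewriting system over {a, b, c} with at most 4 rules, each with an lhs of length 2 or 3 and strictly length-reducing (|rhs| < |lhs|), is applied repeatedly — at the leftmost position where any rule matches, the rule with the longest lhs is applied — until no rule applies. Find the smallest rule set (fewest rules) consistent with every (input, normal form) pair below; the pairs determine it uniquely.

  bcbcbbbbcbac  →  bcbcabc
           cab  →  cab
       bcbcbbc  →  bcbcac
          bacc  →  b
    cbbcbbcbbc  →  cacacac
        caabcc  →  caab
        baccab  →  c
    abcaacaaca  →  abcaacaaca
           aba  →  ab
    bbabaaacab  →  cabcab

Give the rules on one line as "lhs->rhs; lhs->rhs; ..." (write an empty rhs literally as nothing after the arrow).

ba->b; bb->c; cbb->ca; cc->

  | bcbcbbbbcbac => bcbcabbcbac => bcbcaccbac => bcbcabac => bcbcabc
  | cab
  | bcbcbbc => bcbcac
  | bacc => bcc => b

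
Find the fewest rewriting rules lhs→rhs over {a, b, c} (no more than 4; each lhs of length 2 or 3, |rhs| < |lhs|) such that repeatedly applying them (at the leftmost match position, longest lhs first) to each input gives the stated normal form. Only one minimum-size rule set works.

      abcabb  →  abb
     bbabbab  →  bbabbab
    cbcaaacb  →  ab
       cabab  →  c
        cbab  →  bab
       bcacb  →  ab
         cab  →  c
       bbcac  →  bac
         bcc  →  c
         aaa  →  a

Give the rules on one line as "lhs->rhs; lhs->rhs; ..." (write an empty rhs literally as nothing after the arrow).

aa->a; bc->; cab->c; cb->b

  | abcabb => aabb => abb
  | bbabbab
  | cbcaaacb => bcaaacb => aaacb => aacb => acb => ab
  | cabab => cab => c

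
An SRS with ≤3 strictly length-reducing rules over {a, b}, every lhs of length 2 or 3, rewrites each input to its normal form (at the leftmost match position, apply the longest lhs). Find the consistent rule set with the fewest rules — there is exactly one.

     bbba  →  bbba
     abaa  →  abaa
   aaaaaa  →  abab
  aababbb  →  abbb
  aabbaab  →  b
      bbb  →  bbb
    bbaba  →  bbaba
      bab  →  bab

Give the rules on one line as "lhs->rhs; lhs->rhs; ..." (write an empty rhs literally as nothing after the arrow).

  | bbba
  | abaa
  | aaaaaa => abaaa => abab
  | aababbb => abbb

aaa->ab; aab->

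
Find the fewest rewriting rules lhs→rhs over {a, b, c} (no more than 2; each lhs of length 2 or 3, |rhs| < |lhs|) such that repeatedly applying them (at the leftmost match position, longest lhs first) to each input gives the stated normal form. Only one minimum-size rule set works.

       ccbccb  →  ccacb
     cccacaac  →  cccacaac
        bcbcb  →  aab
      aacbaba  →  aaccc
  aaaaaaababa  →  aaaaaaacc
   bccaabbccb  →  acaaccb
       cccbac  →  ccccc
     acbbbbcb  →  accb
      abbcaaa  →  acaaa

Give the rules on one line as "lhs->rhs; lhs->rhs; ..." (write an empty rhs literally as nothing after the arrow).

  | ccbccb => ccacb
  | cccacaac
  | bcbcb => abcb => aab
  | aacbaba => aaccba => aaccc

ba->c; bc->a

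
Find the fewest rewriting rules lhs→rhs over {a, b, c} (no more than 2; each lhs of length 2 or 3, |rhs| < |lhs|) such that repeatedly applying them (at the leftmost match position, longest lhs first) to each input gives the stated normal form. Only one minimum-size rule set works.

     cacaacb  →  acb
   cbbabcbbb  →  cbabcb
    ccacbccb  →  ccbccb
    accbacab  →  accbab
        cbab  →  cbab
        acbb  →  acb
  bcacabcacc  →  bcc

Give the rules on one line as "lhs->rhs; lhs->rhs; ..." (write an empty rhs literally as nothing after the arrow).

bb->b; ca->

  | cacaacb => caacb => acb
  | cbbabcbbb => cbabcbbb => cbabcbb => cbabcb
  | ccacbccb => ccbccb
  | accbacab => accbab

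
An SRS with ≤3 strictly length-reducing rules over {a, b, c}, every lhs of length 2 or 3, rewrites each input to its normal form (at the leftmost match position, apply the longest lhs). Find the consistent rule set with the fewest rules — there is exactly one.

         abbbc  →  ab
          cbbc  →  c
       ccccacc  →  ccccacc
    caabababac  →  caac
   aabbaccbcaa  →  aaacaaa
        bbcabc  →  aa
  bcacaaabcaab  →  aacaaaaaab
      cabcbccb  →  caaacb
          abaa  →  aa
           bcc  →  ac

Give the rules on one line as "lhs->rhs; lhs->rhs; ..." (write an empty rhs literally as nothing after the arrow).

ba->; bc->a

  | abbbc => abba => ab
  | cbbc => cba => c
  | ccccacc
  | caabababac => caababac => caabac => caac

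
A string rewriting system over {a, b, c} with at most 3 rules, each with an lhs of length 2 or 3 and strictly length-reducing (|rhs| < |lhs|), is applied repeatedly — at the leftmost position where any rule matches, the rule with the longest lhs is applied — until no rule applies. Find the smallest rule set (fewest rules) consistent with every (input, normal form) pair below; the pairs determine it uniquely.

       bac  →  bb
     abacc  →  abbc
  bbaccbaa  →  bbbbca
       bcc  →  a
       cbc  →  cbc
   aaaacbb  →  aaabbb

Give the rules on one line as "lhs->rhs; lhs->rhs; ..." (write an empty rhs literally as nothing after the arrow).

ac->b; bcc->a; cba->bc

  | bac => bb
  | abacc => abbc
  | bbaccbaa => bbbcbaa => bbbbca
  | bcc => a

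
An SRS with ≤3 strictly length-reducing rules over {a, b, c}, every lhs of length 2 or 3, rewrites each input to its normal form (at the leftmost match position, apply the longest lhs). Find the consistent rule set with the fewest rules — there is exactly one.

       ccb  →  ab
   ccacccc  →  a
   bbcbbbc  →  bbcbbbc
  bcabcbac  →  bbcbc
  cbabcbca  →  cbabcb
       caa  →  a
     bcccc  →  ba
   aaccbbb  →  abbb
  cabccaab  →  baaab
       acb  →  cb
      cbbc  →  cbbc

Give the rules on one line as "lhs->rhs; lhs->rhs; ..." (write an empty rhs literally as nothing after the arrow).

  | ccb => ab
  | ccacccc => aacccc => acccc => cccc => acc => cc => a
  | bbcbbbc
  | bcabcbac => bbcbac => bbcbc

ac->c; ca->; cc->a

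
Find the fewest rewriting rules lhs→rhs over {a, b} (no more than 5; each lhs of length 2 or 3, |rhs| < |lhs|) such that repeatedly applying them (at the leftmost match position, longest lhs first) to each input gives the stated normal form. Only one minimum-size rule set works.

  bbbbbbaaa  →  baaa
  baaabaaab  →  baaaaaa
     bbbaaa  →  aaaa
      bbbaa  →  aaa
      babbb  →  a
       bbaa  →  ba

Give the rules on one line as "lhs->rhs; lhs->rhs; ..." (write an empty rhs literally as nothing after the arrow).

  | bbbbbbaaa => abbbbaaa => babbaaa => bbaaaa => baaa
  | baaabaaab => baaaaaab => baaaaaa
  | bbbaaa => abaaa => aaaa
  | bbbaa => abaa => aaa

ab->a; abb->ba; bb->a; bba->b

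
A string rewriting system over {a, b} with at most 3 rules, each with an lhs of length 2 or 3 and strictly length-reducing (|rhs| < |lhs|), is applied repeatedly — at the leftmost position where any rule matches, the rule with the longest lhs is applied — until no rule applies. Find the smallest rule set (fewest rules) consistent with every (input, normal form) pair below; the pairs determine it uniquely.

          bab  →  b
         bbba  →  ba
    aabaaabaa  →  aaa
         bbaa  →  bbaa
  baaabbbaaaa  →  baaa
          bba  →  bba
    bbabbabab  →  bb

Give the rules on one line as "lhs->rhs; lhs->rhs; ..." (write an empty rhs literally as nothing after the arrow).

  | bab => b
  | bbba => ba
  | aabaaabaa => aaabaa => aaa
  | bbaa

ab->; aba->; bbb->b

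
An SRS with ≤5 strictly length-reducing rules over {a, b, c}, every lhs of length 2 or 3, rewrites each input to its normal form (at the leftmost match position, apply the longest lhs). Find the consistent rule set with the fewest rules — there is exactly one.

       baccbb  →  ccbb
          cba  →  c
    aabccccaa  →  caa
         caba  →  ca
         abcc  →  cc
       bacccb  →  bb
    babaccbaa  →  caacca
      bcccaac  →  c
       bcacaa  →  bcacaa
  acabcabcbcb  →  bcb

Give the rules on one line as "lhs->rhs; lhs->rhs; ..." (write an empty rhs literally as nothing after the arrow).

  | baccbb => ccbb
  | cba => c
  | aabccccaa => accccaa => abcaa => caa
  | caba => ca

ab->; ba->; bab->ca; ccc->b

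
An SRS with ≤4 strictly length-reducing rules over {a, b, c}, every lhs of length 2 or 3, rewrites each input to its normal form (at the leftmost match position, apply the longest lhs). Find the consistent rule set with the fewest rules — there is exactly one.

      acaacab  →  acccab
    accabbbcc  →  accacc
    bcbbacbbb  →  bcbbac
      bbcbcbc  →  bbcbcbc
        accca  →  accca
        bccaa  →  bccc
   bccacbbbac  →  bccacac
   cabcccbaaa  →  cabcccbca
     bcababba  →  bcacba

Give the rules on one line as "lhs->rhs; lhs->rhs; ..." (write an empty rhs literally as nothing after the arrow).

  | acaacab => acccab
  | accabbbcc => accacc
  | bcbbacbbb => bcbbac
  | bbcbcbc

aa->c; bab->c; bbb->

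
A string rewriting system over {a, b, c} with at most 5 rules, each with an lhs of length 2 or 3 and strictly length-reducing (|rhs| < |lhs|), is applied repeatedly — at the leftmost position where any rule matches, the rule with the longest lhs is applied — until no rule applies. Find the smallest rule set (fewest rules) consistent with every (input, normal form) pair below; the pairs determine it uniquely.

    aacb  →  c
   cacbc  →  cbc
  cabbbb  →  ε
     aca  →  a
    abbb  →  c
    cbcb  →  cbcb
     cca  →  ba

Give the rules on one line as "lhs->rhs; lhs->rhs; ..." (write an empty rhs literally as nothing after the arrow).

  | aacb => ab => c
  | cacbc => cbc
  | cabbbb => ccbbb => bbbb => bb => ε
  | aca => a

ab->c; ac->; bb->; cc->b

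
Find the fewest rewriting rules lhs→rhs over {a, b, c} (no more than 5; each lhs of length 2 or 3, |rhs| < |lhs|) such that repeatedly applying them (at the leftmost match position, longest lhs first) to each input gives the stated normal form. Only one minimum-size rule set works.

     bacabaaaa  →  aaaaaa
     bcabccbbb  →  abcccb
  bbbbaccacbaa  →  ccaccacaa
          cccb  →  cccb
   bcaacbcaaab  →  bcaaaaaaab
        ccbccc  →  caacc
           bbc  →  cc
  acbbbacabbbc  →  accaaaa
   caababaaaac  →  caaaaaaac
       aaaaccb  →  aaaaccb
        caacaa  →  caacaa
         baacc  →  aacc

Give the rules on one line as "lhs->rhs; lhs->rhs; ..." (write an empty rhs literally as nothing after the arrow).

  | bacabaaaa => acabaaaa => aabaaaa => aaaaaa
  | bcabccbbb => babccbbb => abccbbb => abcccb
  | bbbbaccacbaa => cbbaccacbaa => ccaccacbaa => ccaccacaa
  | cccb

ba->a; bb->c; cab->ab; cbc->aa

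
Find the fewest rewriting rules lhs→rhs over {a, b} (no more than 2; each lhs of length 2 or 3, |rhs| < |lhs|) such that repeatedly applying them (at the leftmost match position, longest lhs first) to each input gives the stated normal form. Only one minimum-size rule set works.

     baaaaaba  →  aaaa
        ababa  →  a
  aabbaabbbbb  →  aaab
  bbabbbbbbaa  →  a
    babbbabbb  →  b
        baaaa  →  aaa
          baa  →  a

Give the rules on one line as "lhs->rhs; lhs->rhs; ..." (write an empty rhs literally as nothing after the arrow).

ba->; bb->b

  | baaaaaba => aaaaba => aaaa
  | ababa => aba => a
  | aabbaabbbbb => aabaabbbbb => aaabbbbb => aaabbbb => aaabbb => aaabb => aaab
  | bbabbbbbbaa => babbbbbbaa => bbbbbbaa => bbbbbaa => bbbbaa => bbbaa => bbaa => baa => a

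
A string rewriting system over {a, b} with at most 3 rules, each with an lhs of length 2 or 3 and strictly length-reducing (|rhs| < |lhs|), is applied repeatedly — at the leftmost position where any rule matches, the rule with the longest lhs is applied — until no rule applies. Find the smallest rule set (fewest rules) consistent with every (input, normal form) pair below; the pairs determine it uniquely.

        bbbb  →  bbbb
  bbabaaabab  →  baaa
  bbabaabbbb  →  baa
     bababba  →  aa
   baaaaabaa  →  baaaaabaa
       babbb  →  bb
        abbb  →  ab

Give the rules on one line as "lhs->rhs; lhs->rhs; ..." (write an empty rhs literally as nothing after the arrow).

abb->a; bab->

  | bbbb
  | bbabaaabab => baaabab => baaa
  | bbabaabbbb => baabbbb => baabb => baa
  | bababba => abba => aa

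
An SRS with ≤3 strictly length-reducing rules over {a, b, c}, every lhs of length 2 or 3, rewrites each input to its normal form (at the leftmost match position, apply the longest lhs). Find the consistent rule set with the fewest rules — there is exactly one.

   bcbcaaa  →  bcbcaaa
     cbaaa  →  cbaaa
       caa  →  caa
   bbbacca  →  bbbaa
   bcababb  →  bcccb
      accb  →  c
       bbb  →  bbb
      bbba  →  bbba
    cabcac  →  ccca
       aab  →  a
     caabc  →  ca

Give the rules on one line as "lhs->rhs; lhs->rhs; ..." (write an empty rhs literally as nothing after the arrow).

ab->c; ac->a

  | bcbcaaa
  | cbaaa
  | caa
  | bbbacca => bbbaca => bbbaa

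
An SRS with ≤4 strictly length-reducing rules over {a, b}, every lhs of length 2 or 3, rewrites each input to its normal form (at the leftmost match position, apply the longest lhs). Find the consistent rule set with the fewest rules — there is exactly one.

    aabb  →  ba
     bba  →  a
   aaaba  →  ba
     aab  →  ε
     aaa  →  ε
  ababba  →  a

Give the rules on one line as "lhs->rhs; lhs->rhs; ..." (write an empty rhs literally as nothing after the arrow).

  | aabb => bbb => ba
  | bba => a
  | aaaba => ba
  | aab => bb => ε

aa->b; aaa->; bb->; bbb->ba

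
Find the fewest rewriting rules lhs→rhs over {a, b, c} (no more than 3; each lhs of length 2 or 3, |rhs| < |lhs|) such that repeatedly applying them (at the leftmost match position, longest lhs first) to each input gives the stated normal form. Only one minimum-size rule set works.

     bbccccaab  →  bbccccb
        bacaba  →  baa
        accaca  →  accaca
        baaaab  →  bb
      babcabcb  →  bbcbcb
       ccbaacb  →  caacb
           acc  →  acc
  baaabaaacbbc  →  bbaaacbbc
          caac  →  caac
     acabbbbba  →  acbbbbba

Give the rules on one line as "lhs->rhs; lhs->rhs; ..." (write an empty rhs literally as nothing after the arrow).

  | bbccccaab => bbccccab => bbccccb
  | bacaba => bacba => baa
  | accaca
  | baaaab => baaab => baab => bab => bb

ab->b; cba->a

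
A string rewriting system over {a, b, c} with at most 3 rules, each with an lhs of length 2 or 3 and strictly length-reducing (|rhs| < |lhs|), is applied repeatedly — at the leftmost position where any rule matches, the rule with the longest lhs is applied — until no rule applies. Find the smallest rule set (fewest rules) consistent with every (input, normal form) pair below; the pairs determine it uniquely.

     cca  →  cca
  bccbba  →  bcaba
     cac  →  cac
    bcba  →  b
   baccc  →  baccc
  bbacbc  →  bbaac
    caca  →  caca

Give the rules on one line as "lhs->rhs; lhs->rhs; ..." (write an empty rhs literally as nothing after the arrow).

  | cca
  | bccbba => bcaba
  | cac
  | bcba => b

cb->a; cba->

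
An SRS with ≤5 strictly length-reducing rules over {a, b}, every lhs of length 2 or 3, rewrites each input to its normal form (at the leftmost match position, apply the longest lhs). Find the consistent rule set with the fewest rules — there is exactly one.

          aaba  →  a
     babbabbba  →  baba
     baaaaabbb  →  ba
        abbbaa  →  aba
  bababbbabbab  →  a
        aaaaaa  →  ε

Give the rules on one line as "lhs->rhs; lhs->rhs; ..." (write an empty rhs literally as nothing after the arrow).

aa->b; baa->ab; bb->; bbb->aa

  | aaba => bba => a
  | babbabbba => baabbba => abbbba => aaaba => baba
  | baaaaabbb => abaaabbb => aababbb => bbabbb => abbb => aaa => ba
  | abbbaa => aaaaa => baaa => aba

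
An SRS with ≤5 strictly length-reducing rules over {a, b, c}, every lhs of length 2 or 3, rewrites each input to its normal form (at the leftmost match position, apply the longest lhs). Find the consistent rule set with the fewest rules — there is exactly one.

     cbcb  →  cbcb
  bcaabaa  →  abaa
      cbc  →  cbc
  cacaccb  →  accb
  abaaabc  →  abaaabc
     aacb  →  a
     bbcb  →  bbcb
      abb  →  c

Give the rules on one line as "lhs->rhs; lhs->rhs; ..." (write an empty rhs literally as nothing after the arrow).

  | cbcb
  | bcaabaa => abaa
  | cbc
  | cacaccb => accb

abb->c; acb->; bca->; cac->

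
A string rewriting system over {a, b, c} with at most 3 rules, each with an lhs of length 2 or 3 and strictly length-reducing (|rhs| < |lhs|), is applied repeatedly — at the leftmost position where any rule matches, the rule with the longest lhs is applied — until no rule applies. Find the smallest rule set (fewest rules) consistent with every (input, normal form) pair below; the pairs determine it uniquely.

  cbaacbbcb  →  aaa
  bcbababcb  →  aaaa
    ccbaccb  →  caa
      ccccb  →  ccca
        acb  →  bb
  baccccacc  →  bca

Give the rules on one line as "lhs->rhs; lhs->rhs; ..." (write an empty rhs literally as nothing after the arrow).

  | cbaacbbcb => aaacbbcb => aabbbcb => aabbba => aabba => aaba => aaa
  | bcbababcb => baababcb => aababcb => aaabcb => aaaba => aaaa
  | ccbaccb => caaccb => cabcb => caba => caa
  | ccccb => ccca

ac->b; ba->a; cb->a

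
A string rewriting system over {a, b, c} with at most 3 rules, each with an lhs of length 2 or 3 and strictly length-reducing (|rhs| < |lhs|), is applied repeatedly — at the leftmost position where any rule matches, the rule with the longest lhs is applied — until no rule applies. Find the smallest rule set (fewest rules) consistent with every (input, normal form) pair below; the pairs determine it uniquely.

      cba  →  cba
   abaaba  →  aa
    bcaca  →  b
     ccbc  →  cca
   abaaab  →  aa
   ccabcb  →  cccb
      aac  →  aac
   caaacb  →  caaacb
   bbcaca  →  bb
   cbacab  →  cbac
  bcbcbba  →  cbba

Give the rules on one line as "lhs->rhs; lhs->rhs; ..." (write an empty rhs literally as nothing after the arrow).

ab->; bc->a; bca->b

  | cba
  | abaaba => aaba => aa
  | bcaca => bca => b
  | ccbc => cca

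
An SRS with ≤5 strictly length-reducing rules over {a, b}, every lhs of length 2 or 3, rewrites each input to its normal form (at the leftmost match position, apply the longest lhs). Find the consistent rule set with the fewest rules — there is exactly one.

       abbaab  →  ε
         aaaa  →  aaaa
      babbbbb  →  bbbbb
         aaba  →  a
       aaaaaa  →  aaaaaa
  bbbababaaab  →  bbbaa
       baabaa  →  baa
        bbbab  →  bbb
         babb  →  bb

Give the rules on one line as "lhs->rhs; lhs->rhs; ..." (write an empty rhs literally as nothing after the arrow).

ab->; aba->; abb->ab; bab->b

  | abbaab => abaab => ab => ε
  | aaaa
  | babbbbb => bbbbb
  | aaba => a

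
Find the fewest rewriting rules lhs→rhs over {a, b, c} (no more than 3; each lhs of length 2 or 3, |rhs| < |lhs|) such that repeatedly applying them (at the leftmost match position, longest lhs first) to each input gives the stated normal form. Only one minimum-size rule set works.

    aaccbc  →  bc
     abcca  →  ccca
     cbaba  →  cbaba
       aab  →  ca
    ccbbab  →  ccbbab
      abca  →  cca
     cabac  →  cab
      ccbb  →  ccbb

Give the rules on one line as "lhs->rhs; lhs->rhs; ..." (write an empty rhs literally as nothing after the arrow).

aab->ca; abc->cc; ac->

  | aaccbc => acbc => bc
  | abcca => ccca
  | cbaba
  | aab => ca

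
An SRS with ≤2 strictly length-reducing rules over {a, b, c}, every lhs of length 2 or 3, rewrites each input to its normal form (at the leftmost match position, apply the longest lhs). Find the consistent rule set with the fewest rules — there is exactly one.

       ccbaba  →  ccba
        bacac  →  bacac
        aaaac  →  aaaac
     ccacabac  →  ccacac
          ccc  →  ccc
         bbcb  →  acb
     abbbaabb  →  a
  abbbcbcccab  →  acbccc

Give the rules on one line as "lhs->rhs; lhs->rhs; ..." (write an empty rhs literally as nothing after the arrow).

ab->; bb->a

  | ccbaba => ccba
  | bacac
  | aaaac
  | ccacabac => ccacac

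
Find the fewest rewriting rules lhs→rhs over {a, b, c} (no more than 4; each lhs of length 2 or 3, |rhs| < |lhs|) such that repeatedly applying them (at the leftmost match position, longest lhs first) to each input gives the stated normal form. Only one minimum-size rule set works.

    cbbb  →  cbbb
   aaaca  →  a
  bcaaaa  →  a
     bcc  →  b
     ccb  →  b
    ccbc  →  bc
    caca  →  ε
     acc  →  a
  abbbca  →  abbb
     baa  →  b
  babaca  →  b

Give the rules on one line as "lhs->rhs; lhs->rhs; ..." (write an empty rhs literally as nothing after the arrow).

  | cbbb
  | aaaca => baca => aca => a
  | bcaaaa => baaa => aaa => ba => a
  | bcc => b

aa->b; ba->a; ca->; cc->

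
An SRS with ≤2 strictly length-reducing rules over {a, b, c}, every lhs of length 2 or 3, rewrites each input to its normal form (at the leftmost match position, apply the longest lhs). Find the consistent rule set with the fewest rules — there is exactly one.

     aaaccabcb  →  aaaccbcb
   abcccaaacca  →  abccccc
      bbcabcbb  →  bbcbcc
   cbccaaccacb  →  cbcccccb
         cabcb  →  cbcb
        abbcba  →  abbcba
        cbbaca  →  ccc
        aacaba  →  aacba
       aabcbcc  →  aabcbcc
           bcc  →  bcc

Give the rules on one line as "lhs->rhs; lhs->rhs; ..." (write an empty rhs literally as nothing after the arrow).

  | aaaccabcb => aaaccbcb
  | abcccaaacca => abcccaacca => abcccacca => abccccca => abccccc
  | bbcabcbb => bbcbcbb => bbcbcc
  | cbccaaccacb => cbccaccacb => cbccccacb => cbcccccb

ca->c; cbb->cc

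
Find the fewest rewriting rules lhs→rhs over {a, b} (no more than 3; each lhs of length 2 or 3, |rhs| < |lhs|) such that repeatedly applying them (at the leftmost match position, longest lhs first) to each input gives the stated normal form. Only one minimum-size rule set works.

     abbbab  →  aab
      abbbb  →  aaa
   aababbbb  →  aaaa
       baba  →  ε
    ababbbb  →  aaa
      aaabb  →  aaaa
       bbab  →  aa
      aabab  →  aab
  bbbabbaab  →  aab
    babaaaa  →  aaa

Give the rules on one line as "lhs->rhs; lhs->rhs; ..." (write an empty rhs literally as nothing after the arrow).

ba->; bb->a; bba->ab

  | abbbab => aabab => aab
  | abbbb => aabb => aaa
  | aababbbb => aabbbb => aaabb => aaaa
  | baba => ba => ε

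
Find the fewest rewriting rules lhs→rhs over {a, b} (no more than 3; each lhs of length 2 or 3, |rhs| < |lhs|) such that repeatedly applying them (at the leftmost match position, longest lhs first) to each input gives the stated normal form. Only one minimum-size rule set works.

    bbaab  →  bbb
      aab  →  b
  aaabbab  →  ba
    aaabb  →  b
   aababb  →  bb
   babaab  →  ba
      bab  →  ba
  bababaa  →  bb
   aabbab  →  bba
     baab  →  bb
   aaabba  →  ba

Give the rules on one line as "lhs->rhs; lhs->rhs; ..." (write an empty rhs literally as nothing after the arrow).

aa->; ab->a; abb->b

  | bbaab => bbb
  | aab => b
  | aaabbab => abbab => bab => ba
  | aaabb => abb => b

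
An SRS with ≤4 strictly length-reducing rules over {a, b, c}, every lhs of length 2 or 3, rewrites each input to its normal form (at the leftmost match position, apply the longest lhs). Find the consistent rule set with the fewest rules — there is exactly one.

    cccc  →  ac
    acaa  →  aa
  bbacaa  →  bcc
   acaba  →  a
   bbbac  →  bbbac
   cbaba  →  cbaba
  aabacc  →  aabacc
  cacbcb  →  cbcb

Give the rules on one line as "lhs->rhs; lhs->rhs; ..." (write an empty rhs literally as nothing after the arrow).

  | cccc => ac
  | acaa => aa
  | bbacaa => bbaa => bcc
  | acaba => aca => a

baa->cc; ca->; cab->c; ccc->a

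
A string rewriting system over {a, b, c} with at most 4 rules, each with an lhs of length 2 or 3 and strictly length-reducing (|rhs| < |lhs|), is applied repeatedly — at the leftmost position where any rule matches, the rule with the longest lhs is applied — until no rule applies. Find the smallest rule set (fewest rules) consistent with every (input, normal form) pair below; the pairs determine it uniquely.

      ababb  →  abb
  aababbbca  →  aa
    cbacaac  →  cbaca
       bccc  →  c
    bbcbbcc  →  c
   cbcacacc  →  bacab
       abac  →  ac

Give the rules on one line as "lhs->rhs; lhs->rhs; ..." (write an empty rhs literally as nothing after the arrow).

aac->a; aba->a; bc->c; cc->b

  | ababb => abb
  | aababbbca => aabbbca => aabbca => aabca => aaca => aa
  | cbacaac => cbaca
  | bccc => ccc => bc => c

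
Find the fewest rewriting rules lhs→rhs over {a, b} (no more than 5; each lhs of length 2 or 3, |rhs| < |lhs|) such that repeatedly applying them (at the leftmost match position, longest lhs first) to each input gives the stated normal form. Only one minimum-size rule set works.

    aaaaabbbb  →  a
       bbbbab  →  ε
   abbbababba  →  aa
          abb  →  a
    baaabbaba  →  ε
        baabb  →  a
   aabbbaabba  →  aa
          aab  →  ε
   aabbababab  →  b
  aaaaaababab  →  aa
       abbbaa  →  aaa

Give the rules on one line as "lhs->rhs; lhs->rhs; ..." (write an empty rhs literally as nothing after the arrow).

  | aaaaabbbb => aaabbb => abb => ab => a
  | bbbbab => abbab => abab => aab => ε
  | abbbababba => abbababba => abababba => aababba => abba => aba => aa
  | abb => ab => a

aab->; ab->a; ba->; bb->a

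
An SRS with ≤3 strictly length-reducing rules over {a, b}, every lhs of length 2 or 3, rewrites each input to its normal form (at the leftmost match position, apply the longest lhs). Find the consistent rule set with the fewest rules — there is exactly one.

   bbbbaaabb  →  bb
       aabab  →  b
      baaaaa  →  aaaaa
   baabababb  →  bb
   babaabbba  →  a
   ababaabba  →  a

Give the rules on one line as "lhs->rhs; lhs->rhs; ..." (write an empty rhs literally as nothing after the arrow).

  | bbbbaaabb => bbbaaabb => bbaaabb => baaabb => aaabb => aabb => abb => bb
  | aabab => abab => bab => ab => b
  | baaaaa => aaaaa
  | baabababb => aabababb => abababb => bababb => ababb => babb => abb => bb

ab->b; ba->a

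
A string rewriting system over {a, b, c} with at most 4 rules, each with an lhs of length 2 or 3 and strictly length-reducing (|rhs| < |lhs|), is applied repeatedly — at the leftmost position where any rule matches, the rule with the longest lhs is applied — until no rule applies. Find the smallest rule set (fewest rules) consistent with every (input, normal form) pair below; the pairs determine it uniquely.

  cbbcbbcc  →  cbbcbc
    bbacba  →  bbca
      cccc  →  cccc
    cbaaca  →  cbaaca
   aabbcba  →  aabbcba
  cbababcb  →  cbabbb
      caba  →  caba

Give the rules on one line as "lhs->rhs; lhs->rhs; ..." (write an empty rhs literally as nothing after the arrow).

  | cbbcbbcc => cbbcbc
  | bbacba => bbca
  | cccc
  | cbaaca

abc->b; acb->c; bcc->c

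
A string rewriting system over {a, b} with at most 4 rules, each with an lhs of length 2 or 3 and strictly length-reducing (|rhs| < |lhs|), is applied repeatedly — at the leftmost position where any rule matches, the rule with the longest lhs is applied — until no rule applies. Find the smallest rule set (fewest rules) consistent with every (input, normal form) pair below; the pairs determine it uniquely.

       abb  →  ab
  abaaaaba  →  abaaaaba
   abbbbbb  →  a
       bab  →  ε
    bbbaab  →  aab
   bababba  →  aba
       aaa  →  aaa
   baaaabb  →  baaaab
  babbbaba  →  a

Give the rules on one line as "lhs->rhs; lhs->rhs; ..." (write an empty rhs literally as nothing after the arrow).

bab->; bb->b; bbb->

  | abb => ab
  | abaaaaba
  | abbbbbb => abbb => a
  | bab => ε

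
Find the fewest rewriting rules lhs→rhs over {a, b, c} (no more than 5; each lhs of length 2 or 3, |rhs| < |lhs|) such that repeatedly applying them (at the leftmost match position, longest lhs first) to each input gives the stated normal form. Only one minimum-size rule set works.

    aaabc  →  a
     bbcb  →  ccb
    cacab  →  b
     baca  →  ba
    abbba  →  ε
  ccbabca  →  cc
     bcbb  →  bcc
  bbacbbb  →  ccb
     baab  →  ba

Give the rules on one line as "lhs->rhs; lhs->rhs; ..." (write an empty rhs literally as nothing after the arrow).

ab->; abc->b; bb->c; ca->

  | aaabc => aab => a
  | bbcb => ccb
  | cacab => cab => b
  | baca => ba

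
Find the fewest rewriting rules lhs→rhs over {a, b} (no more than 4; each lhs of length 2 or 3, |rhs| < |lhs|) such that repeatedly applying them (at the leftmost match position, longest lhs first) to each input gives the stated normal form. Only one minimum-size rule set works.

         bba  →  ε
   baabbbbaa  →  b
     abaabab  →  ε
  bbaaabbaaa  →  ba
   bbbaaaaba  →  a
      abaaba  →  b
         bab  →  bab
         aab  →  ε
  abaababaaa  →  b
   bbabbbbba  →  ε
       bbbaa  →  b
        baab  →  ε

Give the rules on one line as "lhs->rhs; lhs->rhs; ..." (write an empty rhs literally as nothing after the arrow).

aa->b; bb->; bba->; bbb->

  | bba => ε
  | baabbbbaa => bbbbbbaa => bbbaa => aa => b
  | abaabab => abbbab => aab => bb => ε
  | bbaaabbaaa => aabbaaa => bbbaaa => aaa => ba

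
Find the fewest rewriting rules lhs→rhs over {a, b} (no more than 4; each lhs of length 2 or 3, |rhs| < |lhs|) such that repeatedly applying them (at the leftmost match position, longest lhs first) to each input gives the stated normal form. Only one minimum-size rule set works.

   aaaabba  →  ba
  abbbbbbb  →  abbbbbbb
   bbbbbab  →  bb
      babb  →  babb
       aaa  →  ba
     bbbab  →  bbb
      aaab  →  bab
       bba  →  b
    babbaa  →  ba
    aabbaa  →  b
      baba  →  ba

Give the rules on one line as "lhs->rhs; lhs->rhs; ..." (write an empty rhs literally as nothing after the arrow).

aa->b; aba->a; bba->aa

  | aaaabba => baabba => bbbba => bbaa => aaa => ba
  | abbbbbbb
  | bbbbbab => bbbaab => baaab => bbab => aab => bb
  | babb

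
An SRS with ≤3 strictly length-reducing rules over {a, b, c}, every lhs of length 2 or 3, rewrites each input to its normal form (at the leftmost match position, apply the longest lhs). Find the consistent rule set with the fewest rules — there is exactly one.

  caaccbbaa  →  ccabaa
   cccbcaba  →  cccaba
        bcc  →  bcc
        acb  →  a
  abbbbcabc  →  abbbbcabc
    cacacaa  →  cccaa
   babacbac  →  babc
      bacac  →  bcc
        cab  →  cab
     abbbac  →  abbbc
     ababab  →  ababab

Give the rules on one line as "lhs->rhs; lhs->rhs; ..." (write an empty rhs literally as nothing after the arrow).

  | caaccbbaa => caccbbaa => cccbbaa => ccabaa
  | cccbcaba => ccacaba => cccaba
  | bcc
  | acb => cb => a

ac->c; cb->a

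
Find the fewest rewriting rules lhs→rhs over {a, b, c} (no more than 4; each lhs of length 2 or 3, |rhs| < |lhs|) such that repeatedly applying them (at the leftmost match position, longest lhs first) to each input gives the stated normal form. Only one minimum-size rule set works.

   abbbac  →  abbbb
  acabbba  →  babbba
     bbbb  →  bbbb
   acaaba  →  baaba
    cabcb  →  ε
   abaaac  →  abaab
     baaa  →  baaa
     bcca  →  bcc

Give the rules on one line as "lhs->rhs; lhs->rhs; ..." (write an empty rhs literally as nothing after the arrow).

  | abbbac => abbbb
  | acabbba => babbba
  | bbbb
  | acaaba => baaba

ac->b; ca->c; cb->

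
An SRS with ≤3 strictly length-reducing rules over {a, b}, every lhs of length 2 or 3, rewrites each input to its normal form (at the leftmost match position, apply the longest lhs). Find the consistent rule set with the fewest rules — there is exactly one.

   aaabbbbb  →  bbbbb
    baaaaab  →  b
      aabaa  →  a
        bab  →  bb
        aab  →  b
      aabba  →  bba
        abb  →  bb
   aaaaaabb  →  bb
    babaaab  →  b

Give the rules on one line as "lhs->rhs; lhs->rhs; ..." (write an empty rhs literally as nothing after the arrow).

  | aaabbbbb => aabbbbb => abbbbb => bbbbb
  | baaaaab => aaaab => aaab => aab => ab => b
  | aabaa => abaa => baa => a
  | bab => bb

ab->b; baa->a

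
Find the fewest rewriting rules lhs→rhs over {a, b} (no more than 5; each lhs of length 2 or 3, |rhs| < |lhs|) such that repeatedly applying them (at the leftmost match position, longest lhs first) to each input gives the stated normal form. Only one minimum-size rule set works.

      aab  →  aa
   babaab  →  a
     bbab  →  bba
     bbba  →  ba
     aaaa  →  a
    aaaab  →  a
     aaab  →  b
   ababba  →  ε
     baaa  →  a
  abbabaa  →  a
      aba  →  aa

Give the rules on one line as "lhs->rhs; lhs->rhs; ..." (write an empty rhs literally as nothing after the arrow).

aaa->; ab->a; baa->; bbb->b

  | aab => aa
  | babaab => baaab => ab => a
  | bbab => bba
  | bbba => ba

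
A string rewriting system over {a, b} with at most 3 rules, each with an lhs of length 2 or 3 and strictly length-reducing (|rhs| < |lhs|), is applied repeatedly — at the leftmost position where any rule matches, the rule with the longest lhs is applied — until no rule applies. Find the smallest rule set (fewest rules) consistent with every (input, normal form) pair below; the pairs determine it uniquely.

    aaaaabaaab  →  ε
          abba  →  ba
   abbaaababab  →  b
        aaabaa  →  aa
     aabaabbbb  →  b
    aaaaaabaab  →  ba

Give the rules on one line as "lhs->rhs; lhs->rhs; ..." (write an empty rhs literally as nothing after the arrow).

aaa->b; ab->; bb->

  | aaaaabaaab => baabaaab => baaaab => bbab => ab => ε
  | abba => ba
  | abbaaababab => baaababab => bbbabab => babab => bab => b
  | aaabaa => bbaa => aa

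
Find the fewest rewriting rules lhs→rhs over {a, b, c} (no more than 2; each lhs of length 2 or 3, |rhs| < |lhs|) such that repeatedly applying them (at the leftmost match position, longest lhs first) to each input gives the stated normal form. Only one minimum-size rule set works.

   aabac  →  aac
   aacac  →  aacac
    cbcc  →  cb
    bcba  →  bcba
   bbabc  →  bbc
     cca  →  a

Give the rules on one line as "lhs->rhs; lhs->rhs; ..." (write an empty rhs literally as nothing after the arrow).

  | aabac => aac
  | aacac
  | cbcc => cb
  | bcba

ab->; cc->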